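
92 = 92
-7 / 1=-7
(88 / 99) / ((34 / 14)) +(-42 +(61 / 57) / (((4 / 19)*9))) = -75403 / 1836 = -41.07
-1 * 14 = -14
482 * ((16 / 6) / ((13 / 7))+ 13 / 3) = 36150 / 13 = 2780.77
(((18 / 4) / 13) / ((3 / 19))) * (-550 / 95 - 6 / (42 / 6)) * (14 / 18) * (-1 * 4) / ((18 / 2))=5.04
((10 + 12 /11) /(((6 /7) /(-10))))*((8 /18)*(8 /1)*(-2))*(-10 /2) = -4600.67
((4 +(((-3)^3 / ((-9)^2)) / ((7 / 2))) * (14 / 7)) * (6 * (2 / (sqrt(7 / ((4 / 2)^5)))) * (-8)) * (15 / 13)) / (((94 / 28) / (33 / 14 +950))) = -2047948800 * sqrt(14) / 29939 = -255944.51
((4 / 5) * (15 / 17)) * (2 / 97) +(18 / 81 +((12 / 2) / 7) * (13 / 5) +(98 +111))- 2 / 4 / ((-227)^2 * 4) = 45280594177261 / 214127728920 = 211.47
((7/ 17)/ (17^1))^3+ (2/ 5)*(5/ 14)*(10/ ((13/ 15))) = 3620666563/ 2196518779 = 1.65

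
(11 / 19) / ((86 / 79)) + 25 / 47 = 81693 / 76798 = 1.06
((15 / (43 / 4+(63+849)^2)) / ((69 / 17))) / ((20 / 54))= 54 / 4501261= 0.00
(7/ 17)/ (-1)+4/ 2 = 27/ 17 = 1.59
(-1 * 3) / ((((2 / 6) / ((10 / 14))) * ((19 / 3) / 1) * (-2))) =135 / 266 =0.51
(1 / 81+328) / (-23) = -26569 / 1863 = -14.26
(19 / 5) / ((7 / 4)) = 76 / 35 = 2.17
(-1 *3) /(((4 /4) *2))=-3 /2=-1.50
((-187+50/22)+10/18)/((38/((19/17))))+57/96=-4.82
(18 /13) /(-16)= -9 /104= -0.09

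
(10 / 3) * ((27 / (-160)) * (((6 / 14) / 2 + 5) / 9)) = -73 / 224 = -0.33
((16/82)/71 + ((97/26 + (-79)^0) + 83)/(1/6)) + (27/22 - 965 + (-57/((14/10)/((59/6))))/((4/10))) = -16764058915/11655644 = -1438.28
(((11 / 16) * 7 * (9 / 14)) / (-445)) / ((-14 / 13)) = 1287 / 199360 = 0.01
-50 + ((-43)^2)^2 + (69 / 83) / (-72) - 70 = 6810012529 / 1992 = 3418680.99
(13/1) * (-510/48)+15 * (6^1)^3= 24815/8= 3101.88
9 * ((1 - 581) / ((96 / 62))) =-3371.25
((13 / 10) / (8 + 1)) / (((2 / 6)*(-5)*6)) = -13 / 900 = -0.01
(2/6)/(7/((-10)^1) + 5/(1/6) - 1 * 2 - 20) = 10/219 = 0.05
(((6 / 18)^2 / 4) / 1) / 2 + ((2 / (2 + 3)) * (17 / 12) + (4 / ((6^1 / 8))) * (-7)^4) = 4610129 / 360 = 12805.91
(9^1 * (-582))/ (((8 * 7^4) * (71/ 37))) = -96903/ 681884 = -0.14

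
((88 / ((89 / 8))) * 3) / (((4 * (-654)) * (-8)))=11 / 9701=0.00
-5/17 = -0.29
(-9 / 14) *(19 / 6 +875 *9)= -141807 / 28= -5064.54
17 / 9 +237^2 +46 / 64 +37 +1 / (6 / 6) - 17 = 16183471 / 288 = 56192.61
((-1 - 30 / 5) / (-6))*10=35 / 3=11.67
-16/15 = -1.07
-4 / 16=-1 / 4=-0.25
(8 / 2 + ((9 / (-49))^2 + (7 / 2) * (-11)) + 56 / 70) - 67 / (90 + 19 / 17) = -1279445913 / 37191490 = -34.40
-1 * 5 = -5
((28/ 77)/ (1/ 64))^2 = 541.62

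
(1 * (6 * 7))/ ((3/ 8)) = 112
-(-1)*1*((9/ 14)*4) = 2.57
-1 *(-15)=15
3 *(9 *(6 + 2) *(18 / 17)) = 3888 / 17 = 228.71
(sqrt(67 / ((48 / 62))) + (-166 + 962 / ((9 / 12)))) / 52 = sqrt(12462) / 624 + 1675 / 78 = 21.65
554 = 554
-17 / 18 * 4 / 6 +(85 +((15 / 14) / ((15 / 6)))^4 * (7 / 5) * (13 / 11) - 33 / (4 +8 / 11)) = 2051254987 / 26486460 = 77.45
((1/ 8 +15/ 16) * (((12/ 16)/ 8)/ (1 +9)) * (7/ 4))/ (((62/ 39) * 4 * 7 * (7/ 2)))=1989/ 17776640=0.00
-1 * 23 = -23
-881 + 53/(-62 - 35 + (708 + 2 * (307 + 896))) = -2657924/3017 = -880.98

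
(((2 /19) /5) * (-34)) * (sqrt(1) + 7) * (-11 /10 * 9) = 26928 /475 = 56.69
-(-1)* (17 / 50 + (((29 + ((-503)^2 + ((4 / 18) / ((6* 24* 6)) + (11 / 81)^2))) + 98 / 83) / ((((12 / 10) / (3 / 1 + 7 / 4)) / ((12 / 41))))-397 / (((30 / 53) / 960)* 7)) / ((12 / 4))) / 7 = 24627332162827921 / 2625664960800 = 9379.46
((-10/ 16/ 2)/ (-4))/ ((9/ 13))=65/ 576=0.11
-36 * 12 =-432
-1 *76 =-76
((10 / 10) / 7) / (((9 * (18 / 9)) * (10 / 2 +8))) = 1 / 1638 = 0.00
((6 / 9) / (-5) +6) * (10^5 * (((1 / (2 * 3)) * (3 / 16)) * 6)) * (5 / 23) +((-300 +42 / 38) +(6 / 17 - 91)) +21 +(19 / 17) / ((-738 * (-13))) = 1678106724485 / 71273826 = 23544.50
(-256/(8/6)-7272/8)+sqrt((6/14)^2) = -7704/7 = -1100.57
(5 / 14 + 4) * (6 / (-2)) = -13.07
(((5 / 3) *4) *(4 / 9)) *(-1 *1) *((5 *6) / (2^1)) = -400 / 9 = -44.44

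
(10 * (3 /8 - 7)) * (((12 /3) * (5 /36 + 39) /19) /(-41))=373385 /28044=13.31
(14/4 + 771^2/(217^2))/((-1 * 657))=-1518505/61874946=-0.02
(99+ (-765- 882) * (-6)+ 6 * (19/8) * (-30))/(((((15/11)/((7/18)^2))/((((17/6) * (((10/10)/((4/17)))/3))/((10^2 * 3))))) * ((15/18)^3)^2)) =330701833/7812500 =42.33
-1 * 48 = -48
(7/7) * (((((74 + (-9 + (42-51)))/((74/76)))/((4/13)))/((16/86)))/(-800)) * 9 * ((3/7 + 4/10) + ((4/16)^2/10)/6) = -7105449/757760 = -9.38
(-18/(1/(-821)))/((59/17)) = 251226/59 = 4258.07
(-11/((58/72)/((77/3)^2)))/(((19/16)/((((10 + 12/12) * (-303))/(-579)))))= -4637331776/106343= -43607.31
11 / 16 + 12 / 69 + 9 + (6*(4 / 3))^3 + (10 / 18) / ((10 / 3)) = 576319 / 1104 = 522.03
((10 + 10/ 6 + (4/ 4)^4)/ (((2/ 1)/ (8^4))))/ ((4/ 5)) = 97280/ 3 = 32426.67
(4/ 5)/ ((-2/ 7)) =-2.80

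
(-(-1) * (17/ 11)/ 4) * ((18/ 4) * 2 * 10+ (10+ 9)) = 42.11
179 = 179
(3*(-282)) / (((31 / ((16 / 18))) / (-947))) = 712144 / 31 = 22972.39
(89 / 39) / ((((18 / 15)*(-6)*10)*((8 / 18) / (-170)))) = 7565 / 624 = 12.12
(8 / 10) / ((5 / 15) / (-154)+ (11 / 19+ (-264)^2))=35112 / 3058982755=0.00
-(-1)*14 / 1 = 14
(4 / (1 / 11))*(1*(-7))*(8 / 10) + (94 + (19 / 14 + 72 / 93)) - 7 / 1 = -341273 / 2170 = -157.27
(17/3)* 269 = 4573/3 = 1524.33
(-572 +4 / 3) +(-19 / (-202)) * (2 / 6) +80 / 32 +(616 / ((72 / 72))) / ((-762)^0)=14503 / 303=47.86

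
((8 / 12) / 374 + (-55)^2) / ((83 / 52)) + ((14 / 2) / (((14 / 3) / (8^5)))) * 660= 1510606865512 / 46563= 32442215.18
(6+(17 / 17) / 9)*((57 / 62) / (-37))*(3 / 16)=-1045 / 36704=-0.03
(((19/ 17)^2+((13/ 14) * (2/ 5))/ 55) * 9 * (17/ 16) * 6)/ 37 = 9432207/ 4843300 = 1.95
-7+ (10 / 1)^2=93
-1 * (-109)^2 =-11881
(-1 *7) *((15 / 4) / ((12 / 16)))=-35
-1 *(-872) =872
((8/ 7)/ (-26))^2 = 16/ 8281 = 0.00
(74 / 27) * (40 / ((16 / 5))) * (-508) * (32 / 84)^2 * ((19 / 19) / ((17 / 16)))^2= -2237.30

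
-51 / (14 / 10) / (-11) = 255 / 77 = 3.31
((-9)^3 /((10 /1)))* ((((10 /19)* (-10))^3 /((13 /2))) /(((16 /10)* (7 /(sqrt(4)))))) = 182250000 /624169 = 291.99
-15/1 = -15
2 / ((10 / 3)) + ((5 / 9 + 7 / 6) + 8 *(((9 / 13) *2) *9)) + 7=127547 / 1170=109.01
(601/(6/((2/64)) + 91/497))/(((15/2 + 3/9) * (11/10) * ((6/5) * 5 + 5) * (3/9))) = 1536156/15519823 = 0.10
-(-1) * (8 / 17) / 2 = 4 / 17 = 0.24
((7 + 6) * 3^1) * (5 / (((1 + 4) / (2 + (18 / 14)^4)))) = 184.57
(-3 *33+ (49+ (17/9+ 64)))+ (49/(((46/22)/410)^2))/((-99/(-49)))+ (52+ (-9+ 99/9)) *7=4441564405/4761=932905.78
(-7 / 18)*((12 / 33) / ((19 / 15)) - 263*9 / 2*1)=1154027 / 2508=460.14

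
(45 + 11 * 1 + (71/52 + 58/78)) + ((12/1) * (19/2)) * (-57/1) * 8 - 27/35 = -283519577/5460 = -51926.66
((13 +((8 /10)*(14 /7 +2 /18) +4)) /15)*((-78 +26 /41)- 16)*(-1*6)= 2146232 /3075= 697.96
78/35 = 2.23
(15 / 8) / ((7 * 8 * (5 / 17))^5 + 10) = 1419857 / 917893865904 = 0.00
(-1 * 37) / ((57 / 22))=-814 / 57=-14.28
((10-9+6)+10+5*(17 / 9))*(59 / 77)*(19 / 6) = 19057 / 297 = 64.16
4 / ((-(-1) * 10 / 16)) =32 / 5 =6.40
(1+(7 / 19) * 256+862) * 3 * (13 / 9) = 78819 / 19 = 4148.37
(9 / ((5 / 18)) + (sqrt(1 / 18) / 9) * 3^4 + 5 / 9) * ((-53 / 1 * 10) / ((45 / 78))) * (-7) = 9646 * sqrt(2) + 28610036 / 135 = 225567.70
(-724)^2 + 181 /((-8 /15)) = 523836.62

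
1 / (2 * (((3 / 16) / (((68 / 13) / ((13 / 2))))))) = 1088 / 507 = 2.15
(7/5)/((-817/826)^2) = 4775932/3337445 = 1.43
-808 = -808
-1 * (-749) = 749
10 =10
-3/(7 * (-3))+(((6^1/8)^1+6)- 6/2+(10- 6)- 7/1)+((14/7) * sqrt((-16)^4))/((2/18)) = 129049/28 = 4608.89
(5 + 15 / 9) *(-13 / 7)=-260 / 21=-12.38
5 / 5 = 1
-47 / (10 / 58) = -1363 / 5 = -272.60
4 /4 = 1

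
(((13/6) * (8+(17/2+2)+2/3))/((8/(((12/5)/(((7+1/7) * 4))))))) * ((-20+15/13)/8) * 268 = -528563/1920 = -275.29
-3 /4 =-0.75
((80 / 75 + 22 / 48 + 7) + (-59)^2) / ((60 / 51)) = 2372877 / 800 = 2966.10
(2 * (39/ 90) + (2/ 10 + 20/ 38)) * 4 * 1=1816/ 285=6.37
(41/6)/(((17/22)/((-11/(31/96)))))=-158752/527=-301.24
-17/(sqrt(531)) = -17*sqrt(59)/177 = -0.74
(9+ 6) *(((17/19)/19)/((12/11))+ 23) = 499115/1444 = 345.65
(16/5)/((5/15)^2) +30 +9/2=63.30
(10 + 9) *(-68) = -1292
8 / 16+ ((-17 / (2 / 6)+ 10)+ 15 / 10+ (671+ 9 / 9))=633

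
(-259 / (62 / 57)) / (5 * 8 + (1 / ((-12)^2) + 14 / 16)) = -151848 / 26071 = -5.82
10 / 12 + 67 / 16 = 5.02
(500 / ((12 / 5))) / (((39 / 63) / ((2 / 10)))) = 875 / 13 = 67.31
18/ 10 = 9/ 5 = 1.80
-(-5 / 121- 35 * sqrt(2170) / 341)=5 / 121 +35 * sqrt(2170) / 341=4.82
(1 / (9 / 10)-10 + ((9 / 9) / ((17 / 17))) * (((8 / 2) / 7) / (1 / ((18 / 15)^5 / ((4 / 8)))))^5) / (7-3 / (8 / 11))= 63869783980693055987591296 / 1036837399005889892578125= 61.60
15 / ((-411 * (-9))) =5 / 1233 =0.00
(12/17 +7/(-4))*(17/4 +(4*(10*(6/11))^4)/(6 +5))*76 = -283422022583/10951468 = -25879.82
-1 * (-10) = 10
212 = 212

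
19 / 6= 3.17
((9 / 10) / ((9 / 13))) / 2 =13 / 20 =0.65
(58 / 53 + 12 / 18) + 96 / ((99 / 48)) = 48.31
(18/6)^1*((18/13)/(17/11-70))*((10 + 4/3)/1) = -2244/3263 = -0.69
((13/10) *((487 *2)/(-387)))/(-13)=487/1935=0.25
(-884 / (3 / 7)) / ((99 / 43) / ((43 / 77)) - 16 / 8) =-11441612 / 11775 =-971.69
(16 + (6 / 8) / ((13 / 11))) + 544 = 560.63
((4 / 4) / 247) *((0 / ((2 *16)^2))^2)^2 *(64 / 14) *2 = 0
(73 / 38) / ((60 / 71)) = 5183 / 2280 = 2.27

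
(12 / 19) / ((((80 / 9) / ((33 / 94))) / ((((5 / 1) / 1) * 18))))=8019 / 3572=2.24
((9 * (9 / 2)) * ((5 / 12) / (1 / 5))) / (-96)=-225 / 256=-0.88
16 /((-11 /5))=-80 /11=-7.27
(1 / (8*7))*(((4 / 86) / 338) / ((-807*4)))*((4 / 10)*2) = -1 / 1642051320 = -0.00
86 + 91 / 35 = 443 / 5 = 88.60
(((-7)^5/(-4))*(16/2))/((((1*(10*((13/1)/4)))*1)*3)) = 344.76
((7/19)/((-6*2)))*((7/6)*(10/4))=-0.09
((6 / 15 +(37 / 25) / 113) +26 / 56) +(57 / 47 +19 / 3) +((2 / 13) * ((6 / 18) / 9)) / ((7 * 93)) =1022248608221 / 121356881100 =8.42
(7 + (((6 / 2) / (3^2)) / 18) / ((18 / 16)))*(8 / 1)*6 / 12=6820 / 243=28.07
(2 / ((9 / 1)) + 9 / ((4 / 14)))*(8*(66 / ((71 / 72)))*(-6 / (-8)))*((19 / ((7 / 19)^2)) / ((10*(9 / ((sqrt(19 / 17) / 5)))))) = 344651032*sqrt(323) / 1478575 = 4189.26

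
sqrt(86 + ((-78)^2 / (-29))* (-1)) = sqrt(248762) / 29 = 17.20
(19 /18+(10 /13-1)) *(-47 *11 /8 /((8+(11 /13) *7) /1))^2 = 670628101 /37740672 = 17.77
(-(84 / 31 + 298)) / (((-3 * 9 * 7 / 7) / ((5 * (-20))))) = -932200 / 837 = -1113.74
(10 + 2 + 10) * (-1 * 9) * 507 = -100386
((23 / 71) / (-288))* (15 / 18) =-115 / 122688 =-0.00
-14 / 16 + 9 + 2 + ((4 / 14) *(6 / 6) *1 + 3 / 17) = 10079 / 952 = 10.59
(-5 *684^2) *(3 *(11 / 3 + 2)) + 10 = -39767750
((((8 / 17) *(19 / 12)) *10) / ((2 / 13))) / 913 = 2470 / 46563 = 0.05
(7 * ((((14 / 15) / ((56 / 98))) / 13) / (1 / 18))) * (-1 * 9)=-9261 / 65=-142.48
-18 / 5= -3.60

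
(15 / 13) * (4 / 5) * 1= 12 / 13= 0.92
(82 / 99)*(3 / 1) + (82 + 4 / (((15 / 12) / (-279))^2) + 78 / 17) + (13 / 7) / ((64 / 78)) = 626322873811 / 3141600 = 199364.30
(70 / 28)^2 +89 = 381 / 4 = 95.25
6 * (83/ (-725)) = -498/ 725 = -0.69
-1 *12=-12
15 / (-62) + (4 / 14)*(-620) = -76985 / 434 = -177.38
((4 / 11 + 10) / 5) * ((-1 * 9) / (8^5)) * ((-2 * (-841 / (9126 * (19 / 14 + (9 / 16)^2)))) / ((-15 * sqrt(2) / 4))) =111853 * sqrt(2) / 13380338400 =0.00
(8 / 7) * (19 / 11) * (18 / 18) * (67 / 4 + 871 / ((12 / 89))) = 12785.11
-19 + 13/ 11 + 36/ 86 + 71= 25353/ 473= 53.60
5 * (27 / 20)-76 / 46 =469 / 92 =5.10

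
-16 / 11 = -1.45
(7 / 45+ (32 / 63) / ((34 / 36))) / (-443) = -3713 / 2372265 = -0.00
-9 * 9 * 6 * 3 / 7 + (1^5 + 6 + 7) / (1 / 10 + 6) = -87958 / 427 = -205.99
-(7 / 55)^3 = -343 / 166375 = -0.00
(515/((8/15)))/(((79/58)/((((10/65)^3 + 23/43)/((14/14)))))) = 11397271875/29852836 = 381.78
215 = 215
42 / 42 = 1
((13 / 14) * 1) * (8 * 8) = 416 / 7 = 59.43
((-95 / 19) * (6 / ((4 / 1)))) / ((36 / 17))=-85 / 24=-3.54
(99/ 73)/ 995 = 99/ 72635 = 0.00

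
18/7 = 2.57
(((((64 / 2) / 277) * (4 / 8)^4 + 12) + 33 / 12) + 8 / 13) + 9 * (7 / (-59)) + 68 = 69945589 / 849836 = 82.30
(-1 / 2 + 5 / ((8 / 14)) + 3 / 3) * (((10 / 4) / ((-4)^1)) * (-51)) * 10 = 47175 / 16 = 2948.44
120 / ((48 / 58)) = 145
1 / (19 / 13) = 0.68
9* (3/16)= 27/16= 1.69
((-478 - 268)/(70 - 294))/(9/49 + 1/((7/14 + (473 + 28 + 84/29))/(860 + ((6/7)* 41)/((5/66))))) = 1.19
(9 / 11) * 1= 9 / 11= 0.82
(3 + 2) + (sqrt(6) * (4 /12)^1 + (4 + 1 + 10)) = sqrt(6) /3 + 20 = 20.82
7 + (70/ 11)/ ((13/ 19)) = 2331/ 143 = 16.30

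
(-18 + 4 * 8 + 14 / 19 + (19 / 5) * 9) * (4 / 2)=9298 / 95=97.87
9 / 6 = 3 / 2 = 1.50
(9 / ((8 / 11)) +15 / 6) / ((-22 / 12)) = -357 / 44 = -8.11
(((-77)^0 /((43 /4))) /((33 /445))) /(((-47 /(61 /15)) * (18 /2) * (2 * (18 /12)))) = -21716 /5402133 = -0.00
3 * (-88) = -264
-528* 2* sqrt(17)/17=-1056* sqrt(17)/17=-256.12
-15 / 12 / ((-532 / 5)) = 25 / 2128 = 0.01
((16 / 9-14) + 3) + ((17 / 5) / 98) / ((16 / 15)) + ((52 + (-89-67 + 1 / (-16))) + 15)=-1386535 / 14112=-98.25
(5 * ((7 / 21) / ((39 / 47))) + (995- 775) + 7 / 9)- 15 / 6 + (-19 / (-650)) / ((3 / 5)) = 128896 / 585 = 220.34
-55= -55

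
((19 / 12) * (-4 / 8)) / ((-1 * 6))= 19 / 144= 0.13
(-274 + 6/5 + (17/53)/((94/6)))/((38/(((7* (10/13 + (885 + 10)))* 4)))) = -110777874214/615277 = -180045.53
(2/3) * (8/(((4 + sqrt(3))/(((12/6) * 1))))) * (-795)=-1479.40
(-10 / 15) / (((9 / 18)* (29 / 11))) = -44 / 87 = -0.51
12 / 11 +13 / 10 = 263 / 110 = 2.39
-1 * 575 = -575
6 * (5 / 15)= 2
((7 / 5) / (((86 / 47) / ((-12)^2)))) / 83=23688 / 17845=1.33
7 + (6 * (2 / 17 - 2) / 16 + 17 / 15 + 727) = 187279 / 255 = 734.43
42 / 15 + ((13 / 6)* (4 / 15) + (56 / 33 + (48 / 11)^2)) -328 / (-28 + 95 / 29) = 48647848 / 1301355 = 37.38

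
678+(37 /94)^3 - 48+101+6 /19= 11541927087 /15781096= 731.38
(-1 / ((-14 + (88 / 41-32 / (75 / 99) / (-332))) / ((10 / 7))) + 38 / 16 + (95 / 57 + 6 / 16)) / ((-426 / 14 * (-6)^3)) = 0.00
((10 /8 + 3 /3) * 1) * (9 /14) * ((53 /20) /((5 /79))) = 339147 /5600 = 60.56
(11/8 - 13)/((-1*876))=31/2336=0.01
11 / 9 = 1.22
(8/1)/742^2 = 2/137641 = 0.00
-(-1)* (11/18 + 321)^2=33512521/324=103433.71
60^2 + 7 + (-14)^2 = 3803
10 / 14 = 5 / 7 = 0.71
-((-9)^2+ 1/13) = -1054/13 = -81.08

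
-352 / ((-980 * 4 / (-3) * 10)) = -33 / 1225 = -0.03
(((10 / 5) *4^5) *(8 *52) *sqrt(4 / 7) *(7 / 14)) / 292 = 212992 *sqrt(7) / 511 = 1102.79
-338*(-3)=1014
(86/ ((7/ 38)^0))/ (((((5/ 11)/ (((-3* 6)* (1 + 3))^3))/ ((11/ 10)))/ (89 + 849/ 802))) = -70132754444544/ 10025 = -6995785979.51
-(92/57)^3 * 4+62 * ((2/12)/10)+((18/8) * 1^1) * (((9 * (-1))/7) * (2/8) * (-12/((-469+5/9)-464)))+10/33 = -37077914655317/2393375070240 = -15.49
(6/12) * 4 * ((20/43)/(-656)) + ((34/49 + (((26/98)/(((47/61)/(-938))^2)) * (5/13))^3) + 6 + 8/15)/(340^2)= 6039034040920330310154092571053/201834148175255510250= 29920774534.53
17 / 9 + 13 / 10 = 287 / 90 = 3.19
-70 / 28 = -5 / 2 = -2.50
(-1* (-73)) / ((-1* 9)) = -73 / 9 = -8.11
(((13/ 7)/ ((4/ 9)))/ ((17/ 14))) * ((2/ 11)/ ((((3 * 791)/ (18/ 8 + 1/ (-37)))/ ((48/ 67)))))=21996/ 52383749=0.00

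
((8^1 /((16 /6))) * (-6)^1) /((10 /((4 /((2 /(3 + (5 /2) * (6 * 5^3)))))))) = -33804 /5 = -6760.80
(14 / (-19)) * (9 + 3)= -168 / 19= -8.84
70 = 70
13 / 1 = 13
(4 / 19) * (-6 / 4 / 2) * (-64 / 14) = 96 / 133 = 0.72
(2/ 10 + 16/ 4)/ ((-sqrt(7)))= -3* sqrt(7)/ 5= -1.59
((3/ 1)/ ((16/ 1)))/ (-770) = -3/ 12320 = -0.00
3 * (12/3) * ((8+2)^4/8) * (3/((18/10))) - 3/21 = 174999/7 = 24999.86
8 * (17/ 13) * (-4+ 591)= 79832/ 13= 6140.92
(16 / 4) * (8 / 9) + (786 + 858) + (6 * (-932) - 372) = -38848 / 9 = -4316.44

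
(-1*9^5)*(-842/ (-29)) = -49719258/ 29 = -1714457.17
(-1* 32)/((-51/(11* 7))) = 2464/51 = 48.31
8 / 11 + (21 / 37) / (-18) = 0.70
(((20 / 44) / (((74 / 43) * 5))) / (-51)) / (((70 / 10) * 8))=-43 / 2324784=-0.00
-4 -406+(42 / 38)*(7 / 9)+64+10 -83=-418.14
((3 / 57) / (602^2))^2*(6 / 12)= 1 / 94825067953952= 0.00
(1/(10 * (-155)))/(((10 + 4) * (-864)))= 1/18748800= 0.00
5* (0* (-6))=0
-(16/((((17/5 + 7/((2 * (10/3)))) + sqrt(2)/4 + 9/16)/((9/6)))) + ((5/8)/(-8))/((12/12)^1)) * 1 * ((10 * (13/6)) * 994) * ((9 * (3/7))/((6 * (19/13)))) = -8724750376875/194561216 + 6911424000 * sqrt(2)/3040019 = -41628.03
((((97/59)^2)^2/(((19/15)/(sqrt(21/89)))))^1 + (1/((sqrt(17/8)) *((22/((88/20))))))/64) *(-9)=-11951452935 *sqrt(1869)/20490457451-9 *sqrt(34)/2720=-25.24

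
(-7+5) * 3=-6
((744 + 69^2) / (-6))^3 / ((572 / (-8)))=6178857875 / 572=10802199.08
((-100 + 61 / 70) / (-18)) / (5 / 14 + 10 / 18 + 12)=6939 / 16270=0.43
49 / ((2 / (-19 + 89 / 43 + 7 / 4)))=-127939 / 344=-371.92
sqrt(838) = 28.95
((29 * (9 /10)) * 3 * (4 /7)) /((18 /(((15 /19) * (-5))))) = -1305 /133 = -9.81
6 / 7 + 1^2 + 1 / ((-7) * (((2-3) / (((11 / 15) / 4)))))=113 / 60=1.88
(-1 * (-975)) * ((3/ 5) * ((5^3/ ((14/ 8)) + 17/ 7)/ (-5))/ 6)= -20163/ 14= -1440.21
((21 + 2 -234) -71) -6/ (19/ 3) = -5376/ 19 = -282.95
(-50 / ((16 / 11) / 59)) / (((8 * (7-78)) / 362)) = 1292.57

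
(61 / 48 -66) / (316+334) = -239 / 2400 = -0.10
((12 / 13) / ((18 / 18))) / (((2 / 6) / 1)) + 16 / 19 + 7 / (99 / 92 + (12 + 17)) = 2627232 / 683449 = 3.84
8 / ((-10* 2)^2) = 1 / 50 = 0.02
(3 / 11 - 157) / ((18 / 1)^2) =-431 / 891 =-0.48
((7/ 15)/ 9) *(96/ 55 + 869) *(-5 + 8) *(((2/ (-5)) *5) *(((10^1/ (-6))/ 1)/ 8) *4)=335237/ 1485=225.75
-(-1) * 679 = 679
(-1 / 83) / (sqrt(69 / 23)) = -sqrt(3) / 249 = -0.01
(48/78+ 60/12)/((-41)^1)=-73/533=-0.14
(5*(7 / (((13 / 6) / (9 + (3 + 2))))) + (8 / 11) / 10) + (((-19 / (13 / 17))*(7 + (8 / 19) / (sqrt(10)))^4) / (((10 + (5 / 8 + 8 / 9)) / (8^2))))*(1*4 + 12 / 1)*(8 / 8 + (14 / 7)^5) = -3566775961959881272 / 20327846825 - 409867729108992*sqrt(10) / 97262425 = -188788519.89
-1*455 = -455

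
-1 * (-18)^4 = -104976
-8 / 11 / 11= -8 / 121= -0.07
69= 69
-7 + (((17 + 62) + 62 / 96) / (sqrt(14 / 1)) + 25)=18 + 3823* sqrt(14) / 672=39.29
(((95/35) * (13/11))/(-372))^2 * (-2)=-61009/410239368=-0.00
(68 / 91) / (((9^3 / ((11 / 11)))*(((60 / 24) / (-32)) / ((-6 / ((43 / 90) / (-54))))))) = -8.90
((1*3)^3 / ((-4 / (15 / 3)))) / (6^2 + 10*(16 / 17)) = -2295 / 3088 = -0.74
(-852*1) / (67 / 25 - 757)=1.13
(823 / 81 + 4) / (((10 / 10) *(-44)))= -1147 / 3564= -0.32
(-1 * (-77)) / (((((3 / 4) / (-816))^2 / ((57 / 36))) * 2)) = 216477184 / 3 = 72159061.33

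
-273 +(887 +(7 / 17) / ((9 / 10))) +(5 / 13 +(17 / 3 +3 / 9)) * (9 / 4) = 5002915 / 7956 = 628.82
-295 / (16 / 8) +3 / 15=-1473 / 10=-147.30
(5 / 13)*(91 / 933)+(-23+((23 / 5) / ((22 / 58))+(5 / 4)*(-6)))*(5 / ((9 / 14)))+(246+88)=5884964 / 30789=191.14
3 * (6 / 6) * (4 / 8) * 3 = 9 / 2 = 4.50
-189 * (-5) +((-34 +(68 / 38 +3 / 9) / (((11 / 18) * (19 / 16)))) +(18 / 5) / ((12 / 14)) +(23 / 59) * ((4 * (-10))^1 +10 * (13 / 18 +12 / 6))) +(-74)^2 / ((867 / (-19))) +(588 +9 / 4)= 1532759488811 / 1107973980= 1383.39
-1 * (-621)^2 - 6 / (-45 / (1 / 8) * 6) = -138830759 / 360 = -385641.00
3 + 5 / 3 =14 / 3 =4.67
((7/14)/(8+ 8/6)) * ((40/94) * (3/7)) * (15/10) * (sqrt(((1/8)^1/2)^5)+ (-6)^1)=-829305/9433088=-0.09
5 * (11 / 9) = 55 / 9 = 6.11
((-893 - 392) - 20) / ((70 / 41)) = -10701 / 14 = -764.36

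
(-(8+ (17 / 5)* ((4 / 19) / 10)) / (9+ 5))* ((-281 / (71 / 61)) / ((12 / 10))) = 154269 / 1330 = 115.99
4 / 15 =0.27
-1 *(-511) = 511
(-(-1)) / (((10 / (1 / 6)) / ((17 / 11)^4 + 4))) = 28417 / 175692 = 0.16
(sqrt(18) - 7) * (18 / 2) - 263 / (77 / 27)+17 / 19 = -225779 / 1463+27 * sqrt(2) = -116.14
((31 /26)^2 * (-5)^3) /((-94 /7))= 840875 /63544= 13.23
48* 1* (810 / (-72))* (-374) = 201960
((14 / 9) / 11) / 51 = 14 / 5049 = 0.00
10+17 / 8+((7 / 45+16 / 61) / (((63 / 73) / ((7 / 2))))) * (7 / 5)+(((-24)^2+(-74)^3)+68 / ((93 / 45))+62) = -12392716359017 / 30634200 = -404538.60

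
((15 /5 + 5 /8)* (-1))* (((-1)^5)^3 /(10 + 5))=29 /120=0.24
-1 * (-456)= 456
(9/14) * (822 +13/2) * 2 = 14913/14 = 1065.21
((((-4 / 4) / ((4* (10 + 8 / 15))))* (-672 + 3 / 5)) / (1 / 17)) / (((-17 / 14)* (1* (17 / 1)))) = -70497 / 5372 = -13.12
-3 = -3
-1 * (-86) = 86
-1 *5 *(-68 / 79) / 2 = 170 / 79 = 2.15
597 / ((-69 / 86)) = -17114 / 23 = -744.09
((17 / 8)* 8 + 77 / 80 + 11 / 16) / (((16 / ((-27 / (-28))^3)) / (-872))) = -800251731 / 878080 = -911.37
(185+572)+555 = 1312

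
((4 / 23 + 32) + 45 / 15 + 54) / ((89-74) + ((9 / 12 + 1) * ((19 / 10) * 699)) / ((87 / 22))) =1189580 / 8040317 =0.15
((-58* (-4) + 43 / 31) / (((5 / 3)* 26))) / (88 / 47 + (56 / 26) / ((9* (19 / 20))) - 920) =-34888617 / 5945835712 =-0.01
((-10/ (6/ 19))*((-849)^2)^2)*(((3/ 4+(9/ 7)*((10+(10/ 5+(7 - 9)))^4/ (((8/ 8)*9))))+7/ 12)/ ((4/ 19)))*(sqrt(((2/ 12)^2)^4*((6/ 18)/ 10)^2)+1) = -675860065552528952827/ 6048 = -111749349463050422.09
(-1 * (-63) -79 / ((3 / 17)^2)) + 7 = -22201 / 9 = -2466.78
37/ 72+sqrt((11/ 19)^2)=1495/ 1368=1.09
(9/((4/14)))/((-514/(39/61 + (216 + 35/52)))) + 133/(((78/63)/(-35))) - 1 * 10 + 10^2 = -12009994485/3260816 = -3683.13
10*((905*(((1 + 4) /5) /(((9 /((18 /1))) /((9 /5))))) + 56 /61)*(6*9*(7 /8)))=93930165 /61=1539838.77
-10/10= -1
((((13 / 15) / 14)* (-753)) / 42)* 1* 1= -3263 / 2940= -1.11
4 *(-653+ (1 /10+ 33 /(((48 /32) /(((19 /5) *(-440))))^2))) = 2460074746 /15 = 164004983.07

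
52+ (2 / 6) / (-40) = 6239 / 120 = 51.99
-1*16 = -16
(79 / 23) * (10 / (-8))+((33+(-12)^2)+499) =61797 / 92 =671.71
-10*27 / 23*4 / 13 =-1080 / 299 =-3.61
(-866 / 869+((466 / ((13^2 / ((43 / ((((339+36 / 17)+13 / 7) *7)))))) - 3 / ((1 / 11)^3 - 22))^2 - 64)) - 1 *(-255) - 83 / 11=1617217195725684301854710480 / 8861828149144948546269701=182.49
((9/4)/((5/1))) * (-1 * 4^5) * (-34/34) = 2304/5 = 460.80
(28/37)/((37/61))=1708/1369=1.25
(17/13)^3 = 4913/2197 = 2.24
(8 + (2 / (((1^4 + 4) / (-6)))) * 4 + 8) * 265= 1696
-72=-72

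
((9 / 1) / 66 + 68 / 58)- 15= -8735 / 638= -13.69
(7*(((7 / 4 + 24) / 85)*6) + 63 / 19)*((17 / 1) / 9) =17269 / 570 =30.30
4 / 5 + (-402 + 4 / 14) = -14032 / 35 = -400.91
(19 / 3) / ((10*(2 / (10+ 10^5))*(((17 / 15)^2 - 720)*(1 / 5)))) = -71257125 / 323422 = -220.32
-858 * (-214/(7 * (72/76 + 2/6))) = 10465884/511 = 20481.18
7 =7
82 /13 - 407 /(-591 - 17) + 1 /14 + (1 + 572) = 32092925 /55328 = 580.05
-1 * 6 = -6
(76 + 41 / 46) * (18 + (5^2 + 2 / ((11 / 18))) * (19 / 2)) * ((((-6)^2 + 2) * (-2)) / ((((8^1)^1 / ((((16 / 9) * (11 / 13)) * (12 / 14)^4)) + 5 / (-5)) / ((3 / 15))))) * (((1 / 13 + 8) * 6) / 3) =-78850086336 / 129007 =-611207.81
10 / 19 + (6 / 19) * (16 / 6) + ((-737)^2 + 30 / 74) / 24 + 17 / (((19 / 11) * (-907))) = 86589248551 / 3825726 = 22633.42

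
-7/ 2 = -3.50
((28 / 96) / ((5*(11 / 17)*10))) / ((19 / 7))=833 / 250800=0.00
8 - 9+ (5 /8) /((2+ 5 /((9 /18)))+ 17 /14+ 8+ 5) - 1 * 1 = -1.98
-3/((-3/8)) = 8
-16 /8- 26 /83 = -192 /83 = -2.31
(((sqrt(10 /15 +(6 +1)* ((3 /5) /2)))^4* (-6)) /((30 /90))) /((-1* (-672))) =-6889 /33600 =-0.21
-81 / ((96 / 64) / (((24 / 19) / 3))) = -432 / 19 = -22.74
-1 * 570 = -570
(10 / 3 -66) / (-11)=188 / 33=5.70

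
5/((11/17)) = 85/11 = 7.73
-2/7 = -0.29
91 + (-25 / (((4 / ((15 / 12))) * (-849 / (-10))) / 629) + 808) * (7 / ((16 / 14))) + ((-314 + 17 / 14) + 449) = 1833941581 / 380352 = 4821.70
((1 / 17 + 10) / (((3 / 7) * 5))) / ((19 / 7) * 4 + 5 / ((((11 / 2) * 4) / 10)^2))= 112651 / 285345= 0.39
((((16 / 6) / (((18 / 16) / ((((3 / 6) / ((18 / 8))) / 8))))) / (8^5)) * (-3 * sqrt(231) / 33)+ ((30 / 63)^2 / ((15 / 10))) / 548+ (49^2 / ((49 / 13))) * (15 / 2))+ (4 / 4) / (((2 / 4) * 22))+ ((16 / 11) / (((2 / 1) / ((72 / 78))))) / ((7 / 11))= 247714435457 / 51837786 - sqrt(231) / 5474304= 4778.65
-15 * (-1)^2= -15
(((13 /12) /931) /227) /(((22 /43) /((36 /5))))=1677 /23247070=0.00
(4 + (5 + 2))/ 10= 11/ 10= 1.10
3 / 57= 1 / 19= 0.05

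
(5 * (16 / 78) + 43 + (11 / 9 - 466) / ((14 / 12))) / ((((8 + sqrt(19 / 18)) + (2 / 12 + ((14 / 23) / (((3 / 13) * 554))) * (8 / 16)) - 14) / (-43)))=-3172.09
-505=-505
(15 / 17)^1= 15 / 17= 0.88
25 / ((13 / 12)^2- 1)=144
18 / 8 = 2.25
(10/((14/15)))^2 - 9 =5184/49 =105.80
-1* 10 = -10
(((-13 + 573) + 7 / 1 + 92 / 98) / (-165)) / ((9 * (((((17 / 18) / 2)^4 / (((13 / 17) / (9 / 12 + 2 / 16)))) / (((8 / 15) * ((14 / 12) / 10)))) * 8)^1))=-0.05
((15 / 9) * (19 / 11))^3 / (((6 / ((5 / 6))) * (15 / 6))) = 857375 / 646866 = 1.33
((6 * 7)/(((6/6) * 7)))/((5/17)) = 20.40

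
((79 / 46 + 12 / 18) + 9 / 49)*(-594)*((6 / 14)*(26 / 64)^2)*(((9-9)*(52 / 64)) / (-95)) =0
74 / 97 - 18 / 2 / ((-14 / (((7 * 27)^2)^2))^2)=-29007653365196616241 / 388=-74761993209269629.49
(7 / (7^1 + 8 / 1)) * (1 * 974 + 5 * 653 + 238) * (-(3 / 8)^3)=-282051 / 2560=-110.18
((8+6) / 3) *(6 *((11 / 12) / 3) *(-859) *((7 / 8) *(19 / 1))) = -8797019 / 72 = -122180.82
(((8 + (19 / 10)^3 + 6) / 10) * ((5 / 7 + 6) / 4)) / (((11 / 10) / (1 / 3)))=326791 / 308000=1.06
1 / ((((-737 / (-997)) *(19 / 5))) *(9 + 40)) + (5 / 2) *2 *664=2278013025 / 686147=3320.01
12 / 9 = 4 / 3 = 1.33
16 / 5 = 3.20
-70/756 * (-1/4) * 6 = 5/36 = 0.14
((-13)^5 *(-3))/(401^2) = 1113879/160801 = 6.93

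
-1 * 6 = -6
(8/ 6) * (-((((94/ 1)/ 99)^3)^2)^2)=-1903681259257013505900544/ 2659154615148387841976403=-0.72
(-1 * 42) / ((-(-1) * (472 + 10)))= -21 / 241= -0.09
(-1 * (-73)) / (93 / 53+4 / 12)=11607 / 332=34.96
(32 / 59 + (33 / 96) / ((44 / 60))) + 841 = 1589717 / 1888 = 842.01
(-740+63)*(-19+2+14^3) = -1846179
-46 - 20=-66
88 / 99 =8 / 9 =0.89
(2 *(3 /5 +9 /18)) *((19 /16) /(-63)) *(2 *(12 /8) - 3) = 0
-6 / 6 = -1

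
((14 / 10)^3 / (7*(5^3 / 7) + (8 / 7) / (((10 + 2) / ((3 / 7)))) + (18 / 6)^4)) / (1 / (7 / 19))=117649 / 23978000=0.00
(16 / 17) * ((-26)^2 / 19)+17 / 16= 178547 / 5168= 34.55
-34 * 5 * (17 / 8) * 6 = -4335 / 2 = -2167.50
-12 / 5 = -2.40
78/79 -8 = -7.01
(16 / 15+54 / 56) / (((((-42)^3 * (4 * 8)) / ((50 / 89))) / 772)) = -823145 / 2215527552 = -0.00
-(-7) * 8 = 56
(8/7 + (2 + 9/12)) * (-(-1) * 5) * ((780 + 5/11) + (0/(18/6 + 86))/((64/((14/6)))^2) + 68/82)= 27433665/1804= 15207.13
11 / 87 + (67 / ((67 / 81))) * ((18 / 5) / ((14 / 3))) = 190654 / 3045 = 62.61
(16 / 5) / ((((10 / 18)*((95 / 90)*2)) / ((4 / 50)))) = 2592 / 11875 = 0.22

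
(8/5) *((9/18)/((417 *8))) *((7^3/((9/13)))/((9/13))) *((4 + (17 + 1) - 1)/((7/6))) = 57967/18765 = 3.09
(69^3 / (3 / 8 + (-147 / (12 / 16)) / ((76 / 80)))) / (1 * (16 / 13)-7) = 9407736 / 34025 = 276.49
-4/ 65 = -0.06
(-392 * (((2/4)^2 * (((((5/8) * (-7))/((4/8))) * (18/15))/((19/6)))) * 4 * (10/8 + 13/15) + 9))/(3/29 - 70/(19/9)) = 713342/30355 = 23.50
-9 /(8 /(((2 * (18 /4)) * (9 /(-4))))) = 22.78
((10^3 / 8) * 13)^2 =2640625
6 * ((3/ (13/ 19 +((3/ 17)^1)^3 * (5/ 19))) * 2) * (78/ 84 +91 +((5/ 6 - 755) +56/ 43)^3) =-22405045924.37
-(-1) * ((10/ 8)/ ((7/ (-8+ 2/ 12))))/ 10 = -47/ 336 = -0.14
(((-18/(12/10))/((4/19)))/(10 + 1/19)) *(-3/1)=16245/764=21.26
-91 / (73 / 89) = -8099 / 73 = -110.95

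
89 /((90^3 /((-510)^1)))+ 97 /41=2295067 /996300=2.30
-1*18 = -18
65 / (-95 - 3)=-65 / 98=-0.66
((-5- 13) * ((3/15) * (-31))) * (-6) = -3348/5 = -669.60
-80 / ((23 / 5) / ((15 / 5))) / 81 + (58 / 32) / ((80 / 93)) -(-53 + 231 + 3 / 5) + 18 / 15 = -27969775 / 158976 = -175.94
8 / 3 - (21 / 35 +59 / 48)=67 / 80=0.84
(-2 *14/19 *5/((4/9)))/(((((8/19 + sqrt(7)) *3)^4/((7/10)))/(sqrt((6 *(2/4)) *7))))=-2473694625563 *sqrt(21)/662414991194898 + 1853087469968 *sqrt(3)/331207495597449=-0.01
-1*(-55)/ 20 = 11/ 4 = 2.75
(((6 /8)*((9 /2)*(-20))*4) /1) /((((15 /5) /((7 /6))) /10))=-1050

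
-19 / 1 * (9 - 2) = -133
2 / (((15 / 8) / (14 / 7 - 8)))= -32 / 5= -6.40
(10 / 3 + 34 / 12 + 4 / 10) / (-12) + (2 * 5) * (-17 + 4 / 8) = -165.55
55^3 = 166375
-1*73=-73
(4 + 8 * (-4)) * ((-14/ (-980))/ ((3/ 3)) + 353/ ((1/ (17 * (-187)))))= 157106178/ 5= 31421235.60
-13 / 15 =-0.87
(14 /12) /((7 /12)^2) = 24 /7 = 3.43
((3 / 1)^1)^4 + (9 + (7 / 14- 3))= 175 / 2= 87.50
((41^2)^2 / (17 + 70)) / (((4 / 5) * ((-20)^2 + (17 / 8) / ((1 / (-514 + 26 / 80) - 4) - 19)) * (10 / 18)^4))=5841538190427294 / 5481137391125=1065.75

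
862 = 862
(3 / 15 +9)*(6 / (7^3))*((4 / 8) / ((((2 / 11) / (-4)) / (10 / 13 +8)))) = -346104 / 22295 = -15.52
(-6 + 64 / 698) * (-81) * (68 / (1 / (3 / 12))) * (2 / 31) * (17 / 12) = 8044893 / 10819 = 743.59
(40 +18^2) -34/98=17819/49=363.65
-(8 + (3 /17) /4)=-547 /68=-8.04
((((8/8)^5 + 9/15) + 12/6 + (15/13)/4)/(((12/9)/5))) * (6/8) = 9099/832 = 10.94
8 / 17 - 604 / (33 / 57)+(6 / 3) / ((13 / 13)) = -194630 / 187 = -1040.80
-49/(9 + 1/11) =-539/100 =-5.39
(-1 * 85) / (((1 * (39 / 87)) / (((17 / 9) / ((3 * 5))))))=-8381 / 351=-23.88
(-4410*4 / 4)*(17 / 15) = -4998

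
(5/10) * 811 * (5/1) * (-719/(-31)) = 2915545/62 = 47024.92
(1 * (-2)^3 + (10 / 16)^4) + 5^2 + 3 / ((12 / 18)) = 88689 / 4096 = 21.65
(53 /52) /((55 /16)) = 212 /715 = 0.30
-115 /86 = -1.34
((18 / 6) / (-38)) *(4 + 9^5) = -177159 / 38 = -4662.08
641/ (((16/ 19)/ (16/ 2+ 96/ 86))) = 6939.20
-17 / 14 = -1.21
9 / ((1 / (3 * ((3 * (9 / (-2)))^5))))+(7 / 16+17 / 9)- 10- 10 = -3486789491 / 288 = -12106907.95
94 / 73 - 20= -1366 / 73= -18.71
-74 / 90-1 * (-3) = 98 / 45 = 2.18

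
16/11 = 1.45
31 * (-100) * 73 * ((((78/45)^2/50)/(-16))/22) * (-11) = -382447/900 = -424.94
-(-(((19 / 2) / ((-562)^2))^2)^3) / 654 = 47045881 / 41552150868735053338374851845342887936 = 0.00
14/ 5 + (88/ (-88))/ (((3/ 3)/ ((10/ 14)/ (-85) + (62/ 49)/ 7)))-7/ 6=255569/ 174930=1.46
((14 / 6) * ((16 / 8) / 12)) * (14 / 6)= 49 / 54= 0.91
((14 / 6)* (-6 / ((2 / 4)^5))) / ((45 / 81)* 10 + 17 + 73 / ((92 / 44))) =-11592 / 1487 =-7.80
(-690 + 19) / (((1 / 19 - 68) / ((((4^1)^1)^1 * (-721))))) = -36768116 / 1291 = -28480.34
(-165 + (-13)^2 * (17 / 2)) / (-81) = -2543 / 162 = -15.70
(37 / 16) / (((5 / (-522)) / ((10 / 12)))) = -3219 / 16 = -201.19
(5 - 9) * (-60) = 240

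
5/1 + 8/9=53/9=5.89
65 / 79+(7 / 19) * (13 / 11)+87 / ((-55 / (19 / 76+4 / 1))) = -1804499 / 330220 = -5.46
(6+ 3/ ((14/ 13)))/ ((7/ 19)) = 2337/ 98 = 23.85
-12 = -12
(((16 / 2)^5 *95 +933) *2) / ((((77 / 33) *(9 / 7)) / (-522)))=-1083634764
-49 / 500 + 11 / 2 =2701 / 500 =5.40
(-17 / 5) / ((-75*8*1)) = 17 / 3000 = 0.01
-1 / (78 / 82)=-41 / 39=-1.05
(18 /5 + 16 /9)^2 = 58564 /2025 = 28.92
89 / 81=1.10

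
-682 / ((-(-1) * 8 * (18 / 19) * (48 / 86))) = -161.23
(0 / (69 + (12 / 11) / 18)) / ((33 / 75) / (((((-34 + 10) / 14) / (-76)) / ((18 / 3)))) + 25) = 0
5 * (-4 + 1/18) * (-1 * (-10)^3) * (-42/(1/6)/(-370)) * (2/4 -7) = 3230500/37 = 87310.81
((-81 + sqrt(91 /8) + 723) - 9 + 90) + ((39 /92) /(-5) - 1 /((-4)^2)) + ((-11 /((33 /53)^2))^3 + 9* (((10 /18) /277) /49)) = -536023268305998457 /24232557721680 + sqrt(182) /4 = -22116.59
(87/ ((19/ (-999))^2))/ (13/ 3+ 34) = 260478261/ 41515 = 6274.32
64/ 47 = 1.36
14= 14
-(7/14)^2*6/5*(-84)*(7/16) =441/40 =11.02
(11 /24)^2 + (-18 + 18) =121 /576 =0.21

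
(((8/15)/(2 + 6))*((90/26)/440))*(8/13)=3/9295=0.00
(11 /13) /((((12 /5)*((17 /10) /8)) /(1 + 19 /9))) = 30800 /5967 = 5.16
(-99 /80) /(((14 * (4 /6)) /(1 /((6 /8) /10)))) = -1.77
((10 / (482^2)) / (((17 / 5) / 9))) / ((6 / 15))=1125 / 3949508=0.00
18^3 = 5832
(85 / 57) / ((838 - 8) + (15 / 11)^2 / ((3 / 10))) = 2057 / 1153452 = 0.00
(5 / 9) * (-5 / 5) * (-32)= 160 / 9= 17.78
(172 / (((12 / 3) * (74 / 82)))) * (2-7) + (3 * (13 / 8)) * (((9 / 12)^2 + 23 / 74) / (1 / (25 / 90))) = -6736315 / 28416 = -237.06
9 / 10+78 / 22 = 489 / 110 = 4.45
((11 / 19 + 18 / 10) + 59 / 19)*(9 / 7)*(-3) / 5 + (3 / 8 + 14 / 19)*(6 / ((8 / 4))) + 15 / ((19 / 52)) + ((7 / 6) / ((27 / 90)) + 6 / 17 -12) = 131858717 / 4069800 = 32.40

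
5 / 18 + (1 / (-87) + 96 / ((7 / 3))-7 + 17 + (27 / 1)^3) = 72109531 / 3654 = 19734.41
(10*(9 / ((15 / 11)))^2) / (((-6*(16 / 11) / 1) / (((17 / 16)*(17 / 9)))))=-384659 / 3840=-100.17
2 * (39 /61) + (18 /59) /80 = 184629 /143960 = 1.28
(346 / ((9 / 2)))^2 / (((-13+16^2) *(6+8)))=239432 / 137781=1.74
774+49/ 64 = 49585/ 64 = 774.77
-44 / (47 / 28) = -1232 / 47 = -26.21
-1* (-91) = 91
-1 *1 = -1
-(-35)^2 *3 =-3675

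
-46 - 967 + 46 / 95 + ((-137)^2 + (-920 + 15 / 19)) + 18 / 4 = 3199937 / 190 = 16841.77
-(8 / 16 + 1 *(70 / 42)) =-13 / 6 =-2.17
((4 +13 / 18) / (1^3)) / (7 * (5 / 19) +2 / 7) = 11305 / 5094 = 2.22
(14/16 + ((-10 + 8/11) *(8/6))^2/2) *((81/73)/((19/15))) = 90919665/1342616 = 67.72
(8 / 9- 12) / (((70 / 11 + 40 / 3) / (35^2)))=-26950 / 39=-691.03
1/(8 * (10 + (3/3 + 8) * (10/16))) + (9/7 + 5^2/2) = 24139/1750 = 13.79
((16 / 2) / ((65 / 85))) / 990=68 / 6435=0.01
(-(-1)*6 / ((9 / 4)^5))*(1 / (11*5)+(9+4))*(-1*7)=-10264576 / 1082565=-9.48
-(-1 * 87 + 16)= 71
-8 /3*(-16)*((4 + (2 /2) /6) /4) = 400 /9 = 44.44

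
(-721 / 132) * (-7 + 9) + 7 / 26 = -4571 / 429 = -10.66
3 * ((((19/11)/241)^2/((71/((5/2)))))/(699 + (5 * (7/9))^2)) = 438615/57725289188248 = 0.00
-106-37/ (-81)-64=-13733/ 81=-169.54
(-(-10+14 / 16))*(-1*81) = -5913 / 8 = -739.12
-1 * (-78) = 78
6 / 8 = 3 / 4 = 0.75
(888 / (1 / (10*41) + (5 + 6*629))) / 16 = 22755 / 1549391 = 0.01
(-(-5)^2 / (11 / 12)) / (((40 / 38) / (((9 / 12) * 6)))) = -2565 / 22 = -116.59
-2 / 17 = -0.12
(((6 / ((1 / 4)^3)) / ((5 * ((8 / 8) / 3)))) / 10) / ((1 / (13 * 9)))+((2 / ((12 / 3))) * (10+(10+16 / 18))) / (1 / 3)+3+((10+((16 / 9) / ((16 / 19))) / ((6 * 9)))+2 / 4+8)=16697456 / 6075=2748.55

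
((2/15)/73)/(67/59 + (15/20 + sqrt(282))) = -42008/3396306093 + 111392* sqrt(282)/16981530465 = 0.00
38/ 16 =19/ 8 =2.38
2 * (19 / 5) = 38 / 5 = 7.60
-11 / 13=-0.85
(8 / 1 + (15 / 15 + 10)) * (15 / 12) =95 / 4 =23.75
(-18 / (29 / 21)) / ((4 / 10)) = -945 / 29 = -32.59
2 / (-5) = -2 / 5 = -0.40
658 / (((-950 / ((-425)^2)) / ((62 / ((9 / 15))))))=-736877750 / 57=-12927679.82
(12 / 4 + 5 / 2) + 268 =547 / 2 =273.50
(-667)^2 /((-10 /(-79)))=35146231 /10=3514623.10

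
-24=-24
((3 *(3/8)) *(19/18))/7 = 19/112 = 0.17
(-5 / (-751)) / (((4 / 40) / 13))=650 / 751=0.87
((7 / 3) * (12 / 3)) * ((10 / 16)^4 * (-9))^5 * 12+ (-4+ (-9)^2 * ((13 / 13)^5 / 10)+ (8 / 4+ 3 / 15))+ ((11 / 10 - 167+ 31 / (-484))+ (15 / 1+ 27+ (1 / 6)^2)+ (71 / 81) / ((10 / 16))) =-663.29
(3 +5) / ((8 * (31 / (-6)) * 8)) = -3 / 124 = -0.02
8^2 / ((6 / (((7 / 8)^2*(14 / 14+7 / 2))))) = 36.75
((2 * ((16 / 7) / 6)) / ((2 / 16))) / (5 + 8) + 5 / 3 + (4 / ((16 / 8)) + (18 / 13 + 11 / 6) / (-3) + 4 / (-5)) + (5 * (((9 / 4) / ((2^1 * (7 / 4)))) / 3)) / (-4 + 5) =13654 / 4095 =3.33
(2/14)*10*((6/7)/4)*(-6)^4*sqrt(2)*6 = 116640*sqrt(2)/49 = 3366.41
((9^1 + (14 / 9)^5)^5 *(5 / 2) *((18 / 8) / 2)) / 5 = 1397741168807356417441201540625 / 1276263089229960157813776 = 1095182.63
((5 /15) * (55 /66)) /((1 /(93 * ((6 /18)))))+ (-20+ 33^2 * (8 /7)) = 155381 /126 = 1233.18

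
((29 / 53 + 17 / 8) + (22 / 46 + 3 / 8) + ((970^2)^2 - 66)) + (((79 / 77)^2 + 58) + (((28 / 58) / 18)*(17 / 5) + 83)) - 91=16699851156646539663043 / 18863647110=885292809988.67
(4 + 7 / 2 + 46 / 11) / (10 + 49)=257 / 1298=0.20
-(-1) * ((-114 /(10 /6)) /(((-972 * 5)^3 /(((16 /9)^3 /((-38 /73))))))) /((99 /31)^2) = -4489792 /7119577898791875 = -0.00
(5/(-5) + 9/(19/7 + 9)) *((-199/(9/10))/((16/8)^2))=18905/1476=12.81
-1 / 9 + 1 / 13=-4 / 117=-0.03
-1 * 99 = -99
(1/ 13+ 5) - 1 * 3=27/ 13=2.08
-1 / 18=-0.06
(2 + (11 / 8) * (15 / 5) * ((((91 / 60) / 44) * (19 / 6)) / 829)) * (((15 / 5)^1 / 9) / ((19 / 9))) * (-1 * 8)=-6368449 / 2520160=-2.53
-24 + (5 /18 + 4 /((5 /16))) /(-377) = -815497 /33930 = -24.03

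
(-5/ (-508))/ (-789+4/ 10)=-0.00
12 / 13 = 0.92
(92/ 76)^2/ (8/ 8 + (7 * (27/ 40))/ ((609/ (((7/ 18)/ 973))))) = 170591920/ 116415641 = 1.47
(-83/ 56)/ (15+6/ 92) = -1909/ 19404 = -0.10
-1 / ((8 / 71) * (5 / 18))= -639 / 20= -31.95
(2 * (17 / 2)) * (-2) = -34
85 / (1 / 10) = 850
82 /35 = 2.34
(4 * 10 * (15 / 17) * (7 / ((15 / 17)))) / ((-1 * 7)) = -40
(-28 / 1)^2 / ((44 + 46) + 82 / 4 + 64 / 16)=1568 / 229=6.85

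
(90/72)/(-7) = -5/28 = -0.18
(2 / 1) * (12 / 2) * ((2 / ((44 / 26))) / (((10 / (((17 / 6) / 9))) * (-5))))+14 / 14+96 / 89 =438206 / 220275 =1.99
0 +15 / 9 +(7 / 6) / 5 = 19 / 10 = 1.90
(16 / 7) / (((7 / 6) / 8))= 768 / 49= 15.67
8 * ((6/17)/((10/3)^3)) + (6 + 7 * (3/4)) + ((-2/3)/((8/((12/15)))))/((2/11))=279469/25500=10.96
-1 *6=-6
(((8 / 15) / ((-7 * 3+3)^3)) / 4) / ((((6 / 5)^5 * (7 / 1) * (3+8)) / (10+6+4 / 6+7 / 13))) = -38125 / 18570674304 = -0.00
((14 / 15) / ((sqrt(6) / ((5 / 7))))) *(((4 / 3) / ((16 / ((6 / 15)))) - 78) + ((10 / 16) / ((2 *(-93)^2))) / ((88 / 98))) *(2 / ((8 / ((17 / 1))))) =-40352107783 *sqrt(6) / 1096001280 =-90.18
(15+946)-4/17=16333/17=960.76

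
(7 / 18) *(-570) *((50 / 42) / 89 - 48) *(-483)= -1371762665 / 267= -5137687.88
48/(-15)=-16/5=-3.20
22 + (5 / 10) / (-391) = 17203 / 782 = 22.00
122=122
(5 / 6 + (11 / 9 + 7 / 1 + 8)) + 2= 343 / 18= 19.06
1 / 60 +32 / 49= 1969 / 2940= 0.67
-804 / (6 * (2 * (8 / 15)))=-1005 / 8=-125.62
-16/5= -3.20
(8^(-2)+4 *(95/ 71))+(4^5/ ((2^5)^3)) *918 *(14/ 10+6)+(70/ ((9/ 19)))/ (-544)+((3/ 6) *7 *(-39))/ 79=59222654509/ 274616640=215.66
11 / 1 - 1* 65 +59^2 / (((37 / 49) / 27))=4603365 / 37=124415.27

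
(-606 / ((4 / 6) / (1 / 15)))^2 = 91809 / 25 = 3672.36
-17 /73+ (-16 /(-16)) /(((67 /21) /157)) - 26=112376 /4891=22.98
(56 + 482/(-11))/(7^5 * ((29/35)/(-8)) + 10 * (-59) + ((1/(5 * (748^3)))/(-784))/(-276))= -5515845028700160/1055336544400664063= -0.01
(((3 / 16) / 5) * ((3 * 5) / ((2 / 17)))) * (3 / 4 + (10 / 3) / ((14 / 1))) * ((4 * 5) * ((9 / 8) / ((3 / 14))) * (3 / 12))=124.01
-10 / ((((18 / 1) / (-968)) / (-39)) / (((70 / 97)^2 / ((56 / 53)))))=-291791500 / 28227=-10337.32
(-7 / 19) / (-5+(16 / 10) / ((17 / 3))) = 595 / 7619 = 0.08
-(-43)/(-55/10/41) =-3526/11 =-320.55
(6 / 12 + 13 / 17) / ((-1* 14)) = -43 / 476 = -0.09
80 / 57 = 1.40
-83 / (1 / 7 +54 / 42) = -581 / 10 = -58.10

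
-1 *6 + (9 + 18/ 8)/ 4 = -51/ 16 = -3.19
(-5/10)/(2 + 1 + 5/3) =-3/28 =-0.11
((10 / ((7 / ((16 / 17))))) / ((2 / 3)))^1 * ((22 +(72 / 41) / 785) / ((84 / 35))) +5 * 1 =17992855 / 766003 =23.49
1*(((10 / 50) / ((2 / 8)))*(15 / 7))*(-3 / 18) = -2 / 7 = -0.29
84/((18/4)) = 56/3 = 18.67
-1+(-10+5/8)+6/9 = -233/24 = -9.71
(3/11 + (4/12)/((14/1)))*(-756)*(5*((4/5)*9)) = -88776/11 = -8070.55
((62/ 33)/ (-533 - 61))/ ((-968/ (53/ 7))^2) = -87079/ 450004838976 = -0.00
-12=-12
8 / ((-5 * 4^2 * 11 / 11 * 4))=-1 / 40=-0.02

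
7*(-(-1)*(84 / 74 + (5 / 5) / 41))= 12313 / 1517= 8.12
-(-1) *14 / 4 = 7 / 2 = 3.50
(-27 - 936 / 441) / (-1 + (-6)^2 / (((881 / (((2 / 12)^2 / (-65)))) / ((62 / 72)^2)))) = 29.12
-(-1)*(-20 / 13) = -20 / 13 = -1.54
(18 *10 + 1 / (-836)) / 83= 1813 / 836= 2.17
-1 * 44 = -44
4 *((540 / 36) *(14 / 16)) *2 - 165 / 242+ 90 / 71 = 164925 / 1562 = 105.59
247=247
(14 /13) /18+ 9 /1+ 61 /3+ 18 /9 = 3673 /117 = 31.39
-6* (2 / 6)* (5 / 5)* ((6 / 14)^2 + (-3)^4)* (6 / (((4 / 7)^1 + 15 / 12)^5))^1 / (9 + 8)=-36528128 / 12778713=-2.86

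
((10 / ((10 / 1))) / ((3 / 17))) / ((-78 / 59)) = -1003 / 234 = -4.29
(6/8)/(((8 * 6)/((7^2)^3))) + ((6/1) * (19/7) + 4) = 832631/448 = 1858.55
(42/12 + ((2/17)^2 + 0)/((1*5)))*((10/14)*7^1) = 10123/578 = 17.51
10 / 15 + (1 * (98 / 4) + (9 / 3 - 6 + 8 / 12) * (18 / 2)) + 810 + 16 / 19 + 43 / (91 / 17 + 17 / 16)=163463039 / 198930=821.71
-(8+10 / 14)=-61 / 7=-8.71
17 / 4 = 4.25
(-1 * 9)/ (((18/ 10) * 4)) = -5/ 4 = -1.25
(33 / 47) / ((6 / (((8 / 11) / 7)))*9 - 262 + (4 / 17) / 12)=6732 / 2471495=0.00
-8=-8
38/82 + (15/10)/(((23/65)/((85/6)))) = 228273/3772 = 60.52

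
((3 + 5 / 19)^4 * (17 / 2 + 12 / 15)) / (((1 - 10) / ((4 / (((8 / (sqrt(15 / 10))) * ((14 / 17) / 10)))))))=-973391134 * sqrt(6) / 2736741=-871.22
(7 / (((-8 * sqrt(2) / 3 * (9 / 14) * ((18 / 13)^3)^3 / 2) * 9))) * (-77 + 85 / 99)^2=-198.87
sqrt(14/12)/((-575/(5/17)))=-sqrt(42)/11730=-0.00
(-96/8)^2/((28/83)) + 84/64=47955/112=428.17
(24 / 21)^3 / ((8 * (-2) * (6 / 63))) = -48 / 49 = -0.98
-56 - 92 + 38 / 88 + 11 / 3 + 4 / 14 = -132701 / 924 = -143.62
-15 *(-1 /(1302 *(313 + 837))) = 0.00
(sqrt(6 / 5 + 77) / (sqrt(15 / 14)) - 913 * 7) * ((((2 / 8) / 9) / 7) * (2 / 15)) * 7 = -6391 / 270 + sqrt(16422) / 4050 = -23.64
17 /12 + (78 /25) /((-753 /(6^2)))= 95443 /75300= 1.27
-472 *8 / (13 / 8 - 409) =9.27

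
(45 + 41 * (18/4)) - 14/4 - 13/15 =3377/15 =225.13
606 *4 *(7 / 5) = 16968 / 5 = 3393.60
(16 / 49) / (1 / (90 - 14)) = 1216 / 49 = 24.82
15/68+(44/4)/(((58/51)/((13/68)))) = 8163/3944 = 2.07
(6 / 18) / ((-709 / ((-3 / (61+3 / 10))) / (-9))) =-90 / 434617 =-0.00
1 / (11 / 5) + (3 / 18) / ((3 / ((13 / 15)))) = 1493 / 2970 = 0.50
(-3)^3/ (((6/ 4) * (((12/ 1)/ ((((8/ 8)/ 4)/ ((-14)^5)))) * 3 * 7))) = 1/ 30118144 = 0.00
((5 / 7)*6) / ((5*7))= 6 / 49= 0.12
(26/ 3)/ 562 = 13/ 843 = 0.02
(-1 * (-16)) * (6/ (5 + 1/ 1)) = 16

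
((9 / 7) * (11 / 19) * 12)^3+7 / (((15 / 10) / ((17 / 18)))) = 45550233947 / 63521199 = 717.09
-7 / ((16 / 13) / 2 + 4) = -91 / 60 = -1.52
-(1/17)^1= -1/17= -0.06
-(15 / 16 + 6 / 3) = -47 / 16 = -2.94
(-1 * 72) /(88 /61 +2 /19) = -13908 /299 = -46.52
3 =3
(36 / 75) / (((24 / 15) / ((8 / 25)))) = 12 / 125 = 0.10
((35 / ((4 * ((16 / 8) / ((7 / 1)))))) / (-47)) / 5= -49 / 376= -0.13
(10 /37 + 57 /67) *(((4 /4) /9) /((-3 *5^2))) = -2779 /1673325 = -0.00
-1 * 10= -10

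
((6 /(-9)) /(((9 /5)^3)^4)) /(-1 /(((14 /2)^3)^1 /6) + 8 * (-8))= 83740234375 /9302381643074697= 0.00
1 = 1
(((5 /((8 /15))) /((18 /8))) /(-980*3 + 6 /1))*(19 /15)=-95 /52812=-0.00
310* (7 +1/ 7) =15500/ 7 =2214.29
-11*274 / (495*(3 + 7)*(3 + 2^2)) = -137 / 1575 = -0.09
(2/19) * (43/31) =86/589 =0.15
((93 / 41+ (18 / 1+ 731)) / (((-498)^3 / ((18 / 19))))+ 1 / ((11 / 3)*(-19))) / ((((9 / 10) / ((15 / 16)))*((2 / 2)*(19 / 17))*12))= -179412992225 / 160865072508096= -0.00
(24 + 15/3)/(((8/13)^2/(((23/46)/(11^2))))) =4901/15488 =0.32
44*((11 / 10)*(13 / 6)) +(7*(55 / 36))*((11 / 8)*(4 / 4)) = 172183 / 1440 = 119.57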